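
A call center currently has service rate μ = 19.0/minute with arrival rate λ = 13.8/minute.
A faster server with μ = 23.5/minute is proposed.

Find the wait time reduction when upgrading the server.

System 1: ρ₁ = 13.8/19.0 = 0.7263, W₁ = 1/(19.0-13.8) = 0.1923
System 2: ρ₂ = 13.8/23.5 = 0.5872, W₂ = 1/(23.5-13.8) = 0.1031
Improvement: (W₁-W₂)/W₁ = (0.1923-0.1031)/0.1923 = 46.39%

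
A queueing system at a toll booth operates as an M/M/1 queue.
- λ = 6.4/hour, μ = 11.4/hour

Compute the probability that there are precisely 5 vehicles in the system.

ρ = λ/μ = 6.4/11.4 = 0.5614
P(n) = (1-ρ)ρⁿ
P(5) = (1-0.5614) × 0.5614^5
P(5) = 0.4386 × 0.05577
P(5) = 0.02446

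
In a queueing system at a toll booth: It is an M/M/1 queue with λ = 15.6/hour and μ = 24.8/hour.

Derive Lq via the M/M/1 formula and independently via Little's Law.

Method 1 (direct): Lq = λ²/(μ(μ-λ)) = 243.36/(24.8 × 9.20) = 1.0666

Method 2 (Little's Law):
W = 1/(μ-λ) = 1/9.20 = 0.108696
Wq = W - 1/μ = 0.108696 - 0.0403226 = 0.06837
Lq = λWq = 15.6 × 0.06837 = 1.0666 ✔ (matches Method 1)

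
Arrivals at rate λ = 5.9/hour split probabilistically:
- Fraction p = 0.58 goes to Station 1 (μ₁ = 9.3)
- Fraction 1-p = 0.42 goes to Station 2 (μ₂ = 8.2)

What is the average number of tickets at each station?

Effective rates: λ₁ = 5.9×0.58 = 3.422, λ₂ = 5.9×0.42 = 2.478
Station 1: ρ₁ = 3.422/9.3 = 0.36796, L₁ = ρ₁/(1-ρ₁) = 0.36796/(1-0.36796) = 0.5822
Station 2: ρ₂ = 2.478/8.2 = 0.3022, L₂ = ρ₂/(1-ρ₂) = 0.3022/(1-0.3022) = 0.4331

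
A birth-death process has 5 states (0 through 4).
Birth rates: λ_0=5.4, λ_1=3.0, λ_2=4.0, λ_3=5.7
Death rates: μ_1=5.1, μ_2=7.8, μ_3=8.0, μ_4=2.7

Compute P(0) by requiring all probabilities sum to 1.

Ratios P(n)/P(0) = (λ₀···λₙ₋₁)/(μ₁···μₙ):
P(1)/P(0) = (5.4)/(5.1) = 1.0588
P(2)/P(0) = (5.4×3.0)/(5.1×7.8) = 0.4072
P(3)/P(0) = (5.4×3.0×4.0)/(5.1×7.8×8.0) = 0.2036
P(4)/P(0) = (5.4×3.0×4.0×5.7)/(5.1×7.8×8.0×2.7) = 0.4299

Normalization: ∑ P(n) = 1
P(0) × (1.0000 + 1.0588 + 0.4072 + 0.2036 + 0.4299) = 1
P(0) × 3.0995 = 1
P(0) = 1/3.0995 = 0.3226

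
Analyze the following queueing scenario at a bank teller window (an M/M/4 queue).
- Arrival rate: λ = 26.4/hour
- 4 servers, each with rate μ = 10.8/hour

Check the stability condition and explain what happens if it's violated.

Stability requires ρ = λ/(cμ) < 1
ρ = 26.4/(4 × 10.8) = 26.4/43.20 = 0.6111
Since 0.6111 < 1, the system is STABLE.
The servers are busy 61.11% of the time.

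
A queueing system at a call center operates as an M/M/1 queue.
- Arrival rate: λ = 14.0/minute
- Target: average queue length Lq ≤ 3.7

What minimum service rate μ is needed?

For M/M/1: Lq = λ²/(μ(μ-λ))
Need Lq ≤ 3.7, i.e. μ(μ-λ) ≥ λ²/3.7
μ² - 14.0μ - 196.00/3.7 ≥ 0  →  μ² - 14.0μ - 52.97297 ≥ 0
Quadratic formula (positive root): μ = [λ + √(λ² + 4×52.97297)]/2
Discriminant: 196.00 + 4×52.97297 = 407.8919, √407.8919 = 20.1963
μ ≥ (14.0 + 20.1963)/2 = 17.0982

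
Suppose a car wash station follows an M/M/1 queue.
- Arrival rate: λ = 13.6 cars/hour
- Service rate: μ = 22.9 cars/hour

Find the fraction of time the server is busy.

Server utilization: ρ = λ/μ
ρ = 13.6/22.9 = 0.5939
The server is busy 59.39% of the time.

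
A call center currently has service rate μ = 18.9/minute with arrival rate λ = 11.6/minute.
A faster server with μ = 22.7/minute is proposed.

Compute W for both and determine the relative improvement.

System 1: ρ₁ = 11.6/18.9 = 0.6138, W₁ = 1/(18.9-11.6) = 0.136986
System 2: ρ₂ = 11.6/22.7 = 0.5110, W₂ = 1/(22.7-11.6) = 0.0900901
Improvement: (W₁-W₂)/W₁ = (0.136986-0.0900901)/0.136986 = 34.23%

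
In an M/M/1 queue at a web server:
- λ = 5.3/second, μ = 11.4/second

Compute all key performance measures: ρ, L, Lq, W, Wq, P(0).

Step 1: ρ = λ/μ = 5.3/11.4 = 0.4649
Step 2: L = λ/(μ-λ) = 5.3/6.10 = 0.8689
Step 3: Lq = λ²/(μ(μ-λ)) = 28.09/(11.4×6.10) = 0.4039
Step 4: W = 1/(μ-λ) = 1/6.10 = 0.163934
Step 5: Wq = λ/(μ(μ-λ)) = 5.3/(11.4×6.10) = 0.07622
Step 6: P(0) = 1-ρ = 0.5351
Verify: L = λW = 5.3×0.163934 = 0.8689 ✔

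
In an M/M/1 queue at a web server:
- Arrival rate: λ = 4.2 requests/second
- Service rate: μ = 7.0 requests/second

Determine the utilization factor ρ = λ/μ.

Server utilization: ρ = λ/μ
ρ = 4.2/7.0 = 0.6000
The server is busy 60.00% of the time.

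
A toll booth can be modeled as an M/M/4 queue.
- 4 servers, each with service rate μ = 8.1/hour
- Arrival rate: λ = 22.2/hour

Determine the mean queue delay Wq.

Traffic intensity: ρ = λ/(cμ) = 22.2/(4×8.1) = 0.6852
Since ρ = 0.6852 < 1, system is stable.
Offered load a = λ/μ = cρ = 22.2/8.1 = 2.7407
P₀ = [ Σₙ₌₀^3 aⁿ/n! + a^4/(4!(1-ρ)) ]⁻¹
Σ = a^0/0! + a^1/1! + a^2/2! + a^3/3! = 1.0000 + 2.7407 + 3.7558 + 3.4313 = 10.9278
a^4/(4!(1-ρ)) = 56.4250/(24 × 0.314815) = 7.4680
P₀ = 1/(10.9278 + 7.4680) = 0.05436
Lq = P₀·a^4·ρ / (4!(1-ρ)²) = 0.05436 × 56.4250 × 0.6852 / (24 × 0.09911) = 0.8836
Wq = Lq/λ = 0.8836/22.2 = 0.03980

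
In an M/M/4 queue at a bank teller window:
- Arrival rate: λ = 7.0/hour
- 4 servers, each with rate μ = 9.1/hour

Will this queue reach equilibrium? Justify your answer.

Stability requires ρ = λ/(cμ) < 1
ρ = 7.0/(4 × 9.1) = 7.0/36.40 = 0.1923
Since 0.1923 < 1, the system is STABLE.
The servers are busy 19.23% of the time.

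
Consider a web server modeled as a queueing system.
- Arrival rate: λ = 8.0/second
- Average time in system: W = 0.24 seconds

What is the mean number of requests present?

Little's Law: L = λW
L = 8.0 × 0.24 = 1.9200 requests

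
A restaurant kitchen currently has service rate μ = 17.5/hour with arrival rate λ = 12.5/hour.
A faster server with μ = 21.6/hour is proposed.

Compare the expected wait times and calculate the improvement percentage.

System 1: ρ₁ = 12.5/17.5 = 0.7143, W₁ = 1/(17.5-12.5) = 0.2000
System 2: ρ₂ = 12.5/21.6 = 0.5787, W₂ = 1/(21.6-12.5) = 0.1099
Improvement: (W₁-W₂)/W₁ = (0.2000-0.1099)/0.2000 = 45.05%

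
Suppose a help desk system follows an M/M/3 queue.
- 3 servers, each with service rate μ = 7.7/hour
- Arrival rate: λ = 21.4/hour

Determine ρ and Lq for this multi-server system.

Traffic intensity: ρ = λ/(cμ) = 21.4/(3×7.7) = 0.9264
Since ρ = 0.9264 < 1, system is stable.
Offered load a = λ/μ = cρ = 21.4/7.7 = 2.7792
P₀ = [ Σₙ₌₀^2 aⁿ/n! + a^3/(3!(1-ρ)) ]⁻¹
Σ = a^0/0! + a^1/1! + a^2/2! = 1.000000 + 2.779221 + 3.862034 = 7.6413
a^3/(3!(1-ρ)) = 21.4669/(6 × 0.0735931) = 48.6162
P₀ = 1/(7.6413 + 48.6162) = 0.01778
Lq = P₀·a^3·ρ / (3!(1-ρ)²) = 0.0177754 × 21.4669 × 0.926407 / (6 × 0.00541594) = 10.8784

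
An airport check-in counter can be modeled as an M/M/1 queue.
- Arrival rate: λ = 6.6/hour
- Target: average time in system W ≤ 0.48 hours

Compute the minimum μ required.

For M/M/1: W = 1/(μ-λ)
Need W ≤ 0.48, so 1/(μ-λ) ≤ 0.48
μ - λ ≥ 1/0.48 = 2.0833
μ ≥ 6.6 + 2.0833 = 8.6833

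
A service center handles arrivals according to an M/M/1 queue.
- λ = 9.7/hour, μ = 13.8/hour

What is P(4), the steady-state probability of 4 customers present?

ρ = λ/μ = 9.7/13.8 = 0.7029
P(n) = (1-ρ)ρⁿ
P(4) = (1-0.7029) × 0.7029^4
P(4) = 0.2971 × 0.2441
P(4) = 0.07252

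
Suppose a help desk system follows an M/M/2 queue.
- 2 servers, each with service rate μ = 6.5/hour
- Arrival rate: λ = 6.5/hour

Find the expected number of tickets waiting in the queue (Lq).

Traffic intensity: ρ = λ/(cμ) = 6.5/(2×6.5) = 0.5000
Since ρ = 0.5000 < 1, system is stable.
Offered load a = λ/μ = cρ = 6.5/6.5 = 1.0000
P₀ = [ Σₙ₌₀^1 aⁿ/n! + a^2/(2!(1-ρ)) ]⁻¹
Σ = a^0/0! + a^1/1! = 1.0000 + 1.0000 = 2.0000
a^2/(2!(1-ρ)) = 1.0000/(2 × 0.5000) = 1.0000
P₀ = 1/(2.0000 + 1.0000) = 0.3333
Lq = P₀·a^2·ρ / (2!(1-ρ)²) = 0.3333 × 1.0000 × 0.5000 / (2 × 0.2500) = 0.3333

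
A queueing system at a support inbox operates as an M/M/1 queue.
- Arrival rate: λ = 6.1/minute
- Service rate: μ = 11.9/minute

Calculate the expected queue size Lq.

ρ = λ/μ = 6.1/11.9 = 0.5126
For M/M/1: Lq = λ²/(μ(μ-λ))
Lq = 37.21/(11.9 × 5.80)
Lq = 0.5391 emails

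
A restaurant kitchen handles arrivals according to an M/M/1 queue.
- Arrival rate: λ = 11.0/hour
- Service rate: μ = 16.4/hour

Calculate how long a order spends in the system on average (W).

First, compute utilization: ρ = λ/μ = 11.0/16.4 = 0.6707
For M/M/1: W = 1/(μ-λ)
W = 1/(16.4-11.0) = 1/5.40
W = 0.1852 hours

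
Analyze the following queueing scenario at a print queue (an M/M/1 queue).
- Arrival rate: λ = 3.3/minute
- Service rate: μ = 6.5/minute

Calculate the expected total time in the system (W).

First, compute utilization: ρ = λ/μ = 3.3/6.5 = 0.5077
For M/M/1: W = 1/(μ-λ)
W = 1/(6.5-3.3) = 1/3.20
W = 0.3125 minutes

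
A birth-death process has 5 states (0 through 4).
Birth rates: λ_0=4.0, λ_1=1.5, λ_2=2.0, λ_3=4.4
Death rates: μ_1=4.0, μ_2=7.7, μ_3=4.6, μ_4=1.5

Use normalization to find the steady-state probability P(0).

Ratios P(n)/P(0) = (λ₀···λₙ₋₁)/(μ₁···μₙ):
P(1)/P(0) = (4.0)/(4.0) = 1.0000
P(2)/P(0) = (4.0×1.5)/(4.0×7.7) = 0.19481
P(3)/P(0) = (4.0×1.5×2.0)/(4.0×7.7×4.6) = 0.084698
P(4)/P(0) = (4.0×1.5×2.0×4.4)/(4.0×7.7×4.6×1.5) = 0.24845

Normalization: ∑ P(n) = 1
P(0) × (1.0000 + 1.0000 + 0.19481 + 0.084698 + 0.24845) = 1
P(0) × 2.5280 = 1
P(0) = 1/2.5280 = 0.3956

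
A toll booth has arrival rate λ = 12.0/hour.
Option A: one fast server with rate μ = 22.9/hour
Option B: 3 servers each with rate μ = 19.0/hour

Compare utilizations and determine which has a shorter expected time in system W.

Option A: single server μ = 22.9 (M/M/1)
  ρ_A = 12.0/22.9 = 0.5240
  W_A = 1/(μ-λ) = 1/(22.9-12.0) = 1/10.90 = 0.09174

Option B: 3 servers μ = 19.0 (M/M/3)
  ρ_B = λ/(cμ) = 12.0/(3×19.0) = 0.2105
  Offered load a = λ/μ = cρ = 12.0/19.0 = 0.6316
  P₀ = [ Σₙ₌₀^2 aⁿ/n! + a^3/(3!(1-ρ)) ]⁻¹
  Σ = a^0/0! + a^1/1! + a^2/2! = 1.0000 + 0.6316 + 0.1994 = 1.8310
  a^3/(3!(1-ρ)) = 0.25193/(6 × 0.78947) = 0.05319
  P₀ = 1/(1.8310 + 0.05319) = 0.5307
  Lq = P₀·a^3·ρ / (3!(1-ρ)²) = 0.53073 × 0.25193 × 0.21053 / (6 × 0.62327) = 0.007527
  Wq_B = Lq/λ = 0.0075272/12.0 = 0.0006273
  W_B = Wq_B + 1/μ = 0.0006273 + 0.05263 = 0.05326

Since W_B = 0.05326 < W_A = 0.09174, Option B (multiple servers) has the shorter time in system.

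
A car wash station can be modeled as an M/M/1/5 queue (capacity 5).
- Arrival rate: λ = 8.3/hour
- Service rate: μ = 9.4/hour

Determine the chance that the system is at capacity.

ρ = λ/μ = 8.3/9.4 = 0.88298
P₀ = (1-ρ)/(1-ρ^(K+1)) = (1-0.88298)/(1-0.88298^6) = 0.1170/0.5261 = 0.2224
P_K = P₀×ρ^K = 0.2224 × 0.88298^5 = 0.2224 × 0.5367 = 0.1194
Blocking probability = 11.94%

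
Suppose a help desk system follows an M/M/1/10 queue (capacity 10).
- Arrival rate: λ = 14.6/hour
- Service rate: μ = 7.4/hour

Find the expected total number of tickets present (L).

ρ = λ/μ = 14.6/7.4 = 1.97297
P₀ = (1-ρ)/(1-ρ^(K+1)) = (1-1.97297)/(1-1.97297^11) = -0.9730/-1762.2963 = 0.0005521
P_K = P₀×ρ^K = 0.0005521 × 1.97297^10 = 0.0005521 × 893.7269 = 0.4934
L = ρ[1 - (K+1)ρ^K + Kρ^(K+1)] / [(1-ρ)(1-ρ^(K+1))]
L = 1.97297 × (1 - 11×893.7269 + 10×1763.2963) / ((1 - 1.97297) × (1 - 1763.2963)) = 8.9785 tickets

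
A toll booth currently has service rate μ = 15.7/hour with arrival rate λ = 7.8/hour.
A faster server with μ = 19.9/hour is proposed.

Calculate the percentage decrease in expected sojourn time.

System 1: ρ₁ = 7.8/15.7 = 0.4968, W₁ = 1/(15.7-7.8) = 0.12658
System 2: ρ₂ = 7.8/19.9 = 0.3920, W₂ = 1/(19.9-7.8) = 0.082645
Improvement: (W₁-W₂)/W₁ = (0.12658-0.082645)/0.12658 = 34.71%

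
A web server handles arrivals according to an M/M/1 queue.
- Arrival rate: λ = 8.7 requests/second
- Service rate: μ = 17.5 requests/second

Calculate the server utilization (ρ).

Server utilization: ρ = λ/μ
ρ = 8.7/17.5 = 0.4971
The server is busy 49.71% of the time.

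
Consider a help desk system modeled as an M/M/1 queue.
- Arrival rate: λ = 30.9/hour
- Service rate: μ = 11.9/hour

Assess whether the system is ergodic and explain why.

Stability requires ρ = λ/(cμ) < 1
ρ = 30.9/(1 × 11.9) = 30.9/11.90 = 2.5966
Since 2.5966 ≥ 1, the system is UNSTABLE.
Queue grows without bound. Need μ > λ = 30.9.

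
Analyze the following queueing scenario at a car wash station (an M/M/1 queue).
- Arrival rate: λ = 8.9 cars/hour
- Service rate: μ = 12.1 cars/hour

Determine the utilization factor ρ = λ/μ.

Server utilization: ρ = λ/μ
ρ = 8.9/12.1 = 0.7355
The server is busy 73.55% of the time.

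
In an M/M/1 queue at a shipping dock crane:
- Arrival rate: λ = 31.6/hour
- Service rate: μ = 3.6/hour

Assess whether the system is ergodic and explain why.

Stability requires ρ = λ/(cμ) < 1
ρ = 31.6/(1 × 3.6) = 31.6/3.60 = 8.7778
Since 8.7778 ≥ 1, the system is UNSTABLE.
Queue grows without bound. Need μ > λ = 31.6.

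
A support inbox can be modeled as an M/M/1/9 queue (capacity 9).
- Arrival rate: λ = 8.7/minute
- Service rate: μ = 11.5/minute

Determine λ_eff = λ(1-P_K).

ρ = λ/μ = 8.7/11.5 = 0.75652
P₀ = (1-ρ)/(1-ρ^(K+1)) = (1-0.75652)/(1-0.75652^10) = 0.2435/0.9386 = 0.2594
P_K = P₀×ρ^K = 0.2594 × 0.75652^9 = 0.2594 × 0.08117 = 0.02106
λ_eff = λ(1-P_K) = 8.7 × (1 - 0.02106) = 8.7 × 0.97894 = 8.5168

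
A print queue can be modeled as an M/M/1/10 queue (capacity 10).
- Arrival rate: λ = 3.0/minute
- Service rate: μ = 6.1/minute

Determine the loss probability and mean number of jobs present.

ρ = λ/μ = 3.0/6.1 = 0.491803
P₀ = (1-ρ)/(1-ρ^(K+1)) = (1-0.491803)/(1-0.491803^11) = 0.5082/0.9996 = 0.5084
P_K = P₀×ρ^K = 0.50840 × 0.491803^10 = 0.50840 × 0.00082777 = 0.0004208
Blocking probability P_10 = 0.0004208 (0.04208%)
L = ρ[1 - (K+1)ρ^K + Kρ^(K+1)] / [(1-ρ)(1-ρ^(K+1))]
L = 0.491803 × (1 - 11×0.0008278 + 10×0.0004071) / ((1 - 0.491803) × (1 - 0.0004071)) = 0.9633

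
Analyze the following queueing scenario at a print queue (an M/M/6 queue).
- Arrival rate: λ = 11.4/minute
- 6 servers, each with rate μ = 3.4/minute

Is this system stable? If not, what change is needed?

Stability requires ρ = λ/(cμ) < 1
ρ = 11.4/(6 × 3.4) = 11.4/20.40 = 0.5588
Since 0.5588 < 1, the system is STABLE.
The servers are busy 55.88% of the time.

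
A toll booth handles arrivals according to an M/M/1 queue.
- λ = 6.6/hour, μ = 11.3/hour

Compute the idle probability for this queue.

ρ = λ/μ = 6.6/11.3 = 0.5841
P(0) = 1 - ρ = 1 - 0.5841 = 0.4159
The server is idle 41.59% of the time.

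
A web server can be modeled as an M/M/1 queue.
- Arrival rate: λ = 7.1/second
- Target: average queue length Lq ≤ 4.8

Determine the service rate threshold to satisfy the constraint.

For M/M/1: Lq = λ²/(μ(μ-λ))
Need Lq ≤ 4.8, i.e. μ(μ-λ) ≥ λ²/4.8
μ² - 7.1μ - 50.41/4.8 ≥ 0  →  μ² - 7.1μ - 10.50208 ≥ 0
Quadratic formula (positive root): μ = [λ + √(λ² + 4×10.50208)]/2
Discriminant: 50.41 + 4×10.50208 = 92.4183, √92.4183 = 9.6134
μ ≥ (7.1 + 9.6134)/2 = 8.3567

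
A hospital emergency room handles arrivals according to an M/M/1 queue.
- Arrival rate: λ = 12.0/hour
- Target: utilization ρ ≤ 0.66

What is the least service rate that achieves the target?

ρ = λ/μ, so μ = λ/ρ
μ ≥ 12.0/0.66 = 18.1818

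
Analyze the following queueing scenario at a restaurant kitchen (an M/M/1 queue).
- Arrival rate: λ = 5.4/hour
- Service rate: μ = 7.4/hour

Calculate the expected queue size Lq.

ρ = λ/μ = 5.4/7.4 = 0.7297
For M/M/1: Lq = λ²/(μ(μ-λ))
Lq = 29.16/(7.4 × 2.00)
Lq = 1.9703 orders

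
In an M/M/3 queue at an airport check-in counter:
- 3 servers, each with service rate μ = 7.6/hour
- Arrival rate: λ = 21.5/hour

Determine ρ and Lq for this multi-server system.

Traffic intensity: ρ = λ/(cμ) = 21.5/(3×7.6) = 0.9430
Since ρ = 0.9430 < 1, system is stable.
Offered load a = λ/μ = cρ = 21.5/7.6 = 2.8289
P₀ = [ Σₙ₌₀^2 aⁿ/n! + a^3/(3!(1-ρ)) ]⁻¹
Σ = a^0/0! + a^1/1! + a^2/2! = 1.0000 + 2.8289 + 4.0015 = 7.8304
a^3/(3!(1-ρ)) = 22.6399/(6 × 0.0570175) = 66.1782
P₀ = 1/(7.8304 + 66.1782) = 0.01351
Lq = P₀·a^3·ρ / (3!(1-ρ)²) = 0.013512 × 22.6399 × 0.94298 / (6 × 0.0032510) = 14.7886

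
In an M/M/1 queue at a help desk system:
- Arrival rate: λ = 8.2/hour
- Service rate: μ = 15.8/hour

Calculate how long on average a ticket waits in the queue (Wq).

First, compute utilization: ρ = λ/μ = 8.2/15.8 = 0.5190
For M/M/1: Wq = λ/(μ(μ-λ))
Wq = 8.2/(15.8 × (15.8-8.2))
Wq = 8.2/(15.8 × 7.60)
Wq = 0.06829 hours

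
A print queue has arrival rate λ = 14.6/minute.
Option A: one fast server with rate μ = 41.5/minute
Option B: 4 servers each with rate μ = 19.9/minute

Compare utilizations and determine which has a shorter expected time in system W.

Option A: single server μ = 41.5 (M/M/1)
  ρ_A = 14.6/41.5 = 0.3518
  W_A = 1/(μ-λ) = 1/(41.5-14.6) = 1/26.90 = 0.03717

Option B: 4 servers μ = 19.9 (M/M/4)
  ρ_B = λ/(cμ) = 14.6/(4×19.9) = 0.1834
  Offered load a = λ/μ = cρ = 14.6/19.9 = 0.7337
  P₀ = [ Σₙ₌₀^3 aⁿ/n! + a^4/(4!(1-ρ)) ]⁻¹
  Σ = a^0/0! + a^1/1! + a^2/2! + a^3/3! = 1.0000 + 0.7337 + 0.2691 + 0.06582 = 2.0686
  a^4/(4!(1-ρ)) = 0.2897/(24 × 0.8166) = 0.01478
  P₀ = 1/(2.0686 + 0.01478) = 0.4800
  Lq = P₀·a^4·ρ / (4!(1-ρ)²) = 0.4800 × 0.2897 × 0.1834 / (24 × 0.6668) = 0.001594
  Wq_B = Lq/λ = 0.001594/14.6 = 0.0001092
  W_B = Wq_B + 1/μ = 0.0001092 + 0.05025 = 0.05036

Since W_A = 0.03717 < W_B = 0.05036, Option A (single fast server) has the shorter time in system.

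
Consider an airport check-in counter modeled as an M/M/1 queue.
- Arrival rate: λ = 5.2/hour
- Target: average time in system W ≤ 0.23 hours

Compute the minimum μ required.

For M/M/1: W = 1/(μ-λ)
Need W ≤ 0.23, so 1/(μ-λ) ≤ 0.23
μ - λ ≥ 1/0.23 = 4.3478
μ ≥ 5.2 + 4.3478 = 9.5478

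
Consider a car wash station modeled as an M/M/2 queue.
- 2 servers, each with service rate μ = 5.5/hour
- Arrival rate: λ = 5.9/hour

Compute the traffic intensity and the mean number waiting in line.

Traffic intensity: ρ = λ/(cμ) = 5.9/(2×5.5) = 0.5364
Since ρ = 0.5364 < 1, system is stable.
Offered load a = λ/μ = cρ = 5.9/5.5 = 1.0727
P₀ = [ Σₙ₌₀^1 aⁿ/n! + a^2/(2!(1-ρ)) ]⁻¹
Σ = a^0/0! + a^1/1! = 1.0000 + 1.0727 = 2.0727
a^2/(2!(1-ρ)) = 1.1507/(2 × 0.4636) = 1.2410
P₀ = 1/(2.0727 + 1.2410) = 0.3018
Lq = P₀·a^2·ρ / (2!(1-ρ)²) = 0.3018 × 1.1507 × 0.5364 / (2 × 0.2150) = 0.4332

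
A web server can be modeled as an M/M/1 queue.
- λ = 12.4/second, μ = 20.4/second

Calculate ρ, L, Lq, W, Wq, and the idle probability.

Step 1: ρ = λ/μ = 12.4/20.4 = 0.6078
Step 2: L = λ/(μ-λ) = 12.4/8.00 = 1.5500
Step 3: Lq = λ²/(μ(μ-λ)) = 153.76/(20.4×8.00) = 0.9422
Step 4: W = 1/(μ-λ) = 1/8.00 = 0.1250
Step 5: Wq = λ/(μ(μ-λ)) = 12.4/(20.4×8.00) = 0.07598
Step 6: P(0) = 1-ρ = 0.3922
Verify: L = λW = 12.4×0.1250 = 1.5500 ✔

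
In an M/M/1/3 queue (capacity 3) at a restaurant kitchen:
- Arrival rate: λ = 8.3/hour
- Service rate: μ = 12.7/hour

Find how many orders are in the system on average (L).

ρ = λ/μ = 8.3/12.7 = 0.65354
P₀ = (1-ρ)/(1-ρ^(K+1)) = (1-0.65354)/(1-0.65354^4) = 0.3465/0.8176 = 0.4238
P_K = P₀×ρ^K = 0.4238 × 0.65354^3 = 0.4238 × 0.2791 = 0.1183
L = ρ[1 - (K+1)ρ^K + Kρ^(K+1)] / [(1-ρ)(1-ρ^(K+1))]
L = 0.65354 × (1 - 4×0.27914 + 3×0.18243) / ((1 - 0.65354) × (1 - 0.18243)) = 0.9938 orders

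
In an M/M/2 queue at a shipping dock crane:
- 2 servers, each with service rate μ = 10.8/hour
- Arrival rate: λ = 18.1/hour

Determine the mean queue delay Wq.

Traffic intensity: ρ = λ/(cμ) = 18.1/(2×10.8) = 0.8380
Since ρ = 0.8380 < 1, system is stable.
Offered load a = λ/μ = cρ = 18.1/10.8 = 1.6759
P₀ = [ Σₙ₌₀^1 aⁿ/n! + a^2/(2!(1-ρ)) ]⁻¹
Σ = a^0/0! + a^1/1! = 1.0000 + 1.6759 = 2.6759
a^2/(2!(1-ρ)) = 2.80873/(2 × 0.162037) = 8.6669
P₀ = 1/(2.6759 + 8.6669) = 0.08816
Lq = P₀·a^2·ρ / (2!(1-ρ)²) = 0.088161 × 2.8087 × 0.83796 / (2 × 0.026256) = 3.9514
Wq = Lq/λ = 3.9514/18.1 = 0.2183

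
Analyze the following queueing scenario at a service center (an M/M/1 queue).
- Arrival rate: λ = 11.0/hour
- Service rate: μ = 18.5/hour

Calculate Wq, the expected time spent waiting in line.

First, compute utilization: ρ = λ/μ = 11.0/18.5 = 0.5946
For M/M/1: Wq = λ/(μ(μ-λ))
Wq = 11.0/(18.5 × (18.5-11.0))
Wq = 11.0/(18.5 × 7.50)
Wq = 0.07928 hours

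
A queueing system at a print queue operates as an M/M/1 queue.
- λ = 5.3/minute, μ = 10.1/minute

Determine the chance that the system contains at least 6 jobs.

ρ = λ/μ = 5.3/10.1 = 0.52475
P(N ≥ n) = ρⁿ
P(N ≥ 6) = 0.52475^6
P(N ≥ 6) = 0.02088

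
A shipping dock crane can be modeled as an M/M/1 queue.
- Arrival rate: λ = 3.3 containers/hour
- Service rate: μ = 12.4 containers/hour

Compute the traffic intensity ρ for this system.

Server utilization: ρ = λ/μ
ρ = 3.3/12.4 = 0.2661
The server is busy 26.61% of the time.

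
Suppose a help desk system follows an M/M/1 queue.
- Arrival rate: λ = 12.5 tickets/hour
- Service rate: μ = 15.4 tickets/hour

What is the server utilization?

Server utilization: ρ = λ/μ
ρ = 12.5/15.4 = 0.8117
The server is busy 81.17% of the time.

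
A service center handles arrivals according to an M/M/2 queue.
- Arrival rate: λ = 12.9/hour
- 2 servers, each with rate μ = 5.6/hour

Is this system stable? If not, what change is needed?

Stability requires ρ = λ/(cμ) < 1
ρ = 12.9/(2 × 5.6) = 12.9/11.20 = 1.1518
Since 1.1518 ≥ 1, the system is UNSTABLE.
Need c > λ/μ = 12.9/5.6 = 2.30.
Minimum servers needed: c = 3.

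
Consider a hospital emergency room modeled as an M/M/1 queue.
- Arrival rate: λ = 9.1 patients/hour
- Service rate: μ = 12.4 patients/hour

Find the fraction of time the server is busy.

Server utilization: ρ = λ/μ
ρ = 9.1/12.4 = 0.7339
The server is busy 73.39% of the time.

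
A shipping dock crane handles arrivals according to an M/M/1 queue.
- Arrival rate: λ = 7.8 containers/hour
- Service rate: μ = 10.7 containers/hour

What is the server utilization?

Server utilization: ρ = λ/μ
ρ = 7.8/10.7 = 0.7290
The server is busy 72.90% of the time.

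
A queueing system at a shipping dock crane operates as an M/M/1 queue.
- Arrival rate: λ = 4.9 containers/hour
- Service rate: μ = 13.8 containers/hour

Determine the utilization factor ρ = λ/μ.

Server utilization: ρ = λ/μ
ρ = 4.9/13.8 = 0.3551
The server is busy 35.51% of the time.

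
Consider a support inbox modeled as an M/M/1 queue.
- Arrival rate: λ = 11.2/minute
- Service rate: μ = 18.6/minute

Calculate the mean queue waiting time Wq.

First, compute utilization: ρ = λ/μ = 11.2/18.6 = 0.6022
For M/M/1: Wq = λ/(μ(μ-λ))
Wq = 11.2/(18.6 × (18.6-11.2))
Wq = 11.2/(18.6 × 7.40)
Wq = 0.08137 minutes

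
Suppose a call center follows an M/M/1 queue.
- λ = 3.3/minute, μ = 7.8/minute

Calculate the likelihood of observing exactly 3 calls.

ρ = λ/μ = 3.3/7.8 = 0.4231
P(n) = (1-ρ)ρⁿ
P(3) = (1-0.4231) × 0.4231^3
P(3) = 0.5769 × 0.07574
P(3) = 0.04369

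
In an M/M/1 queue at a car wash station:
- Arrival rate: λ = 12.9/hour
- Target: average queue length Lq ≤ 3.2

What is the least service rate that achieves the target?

For M/M/1: Lq = λ²/(μ(μ-λ))
Need Lq ≤ 3.2, i.e. μ(μ-λ) ≥ λ²/3.2
μ² - 12.9μ - 166.41/3.2 ≥ 0  →  μ² - 12.9μ - 52.00312 ≥ 0
Quadratic formula (positive root): μ = [λ + √(λ² + 4×52.00312)]/2
Discriminant: 166.41 + 4×52.00312 = 374.4225, √374.4225 = 19.3500
μ ≥ (12.9 + 19.3500)/2 = 16.1250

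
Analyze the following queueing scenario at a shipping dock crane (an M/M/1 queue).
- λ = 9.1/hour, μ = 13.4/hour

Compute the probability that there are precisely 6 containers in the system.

ρ = λ/μ = 9.1/13.4 = 0.6791
P(n) = (1-ρ)ρⁿ
P(6) = (1-0.6791) × 0.6791^6
P(6) = 0.32090 × 0.098085
P(6) = 0.03148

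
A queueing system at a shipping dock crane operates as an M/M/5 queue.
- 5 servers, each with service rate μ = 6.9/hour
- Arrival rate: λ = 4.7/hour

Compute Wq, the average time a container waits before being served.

Traffic intensity: ρ = λ/(cμ) = 4.7/(5×6.9) = 0.1362
Since ρ = 0.1362 < 1, system is stable.
Offered load a = λ/μ = cρ = 4.7/6.9 = 0.6812
P₀ = [ Σₙ₌₀^4 aⁿ/n! + a^5/(5!(1-ρ)) ]⁻¹
Σ = a^0/0! + a^1/1! + a^2/2! + a^3/3! + a^4/4! = 1.0000 + 0.6812 + 0.2320 + 0.05267 + 0.008970 = 1.9748
a^5/(5!(1-ρ)) = 0.14664/(120 × 0.86377) = 0.001415
P₀ = 1/(1.9748 + 0.001415) = 0.5060
Lq = P₀·a^5·ρ / (5!(1-ρ)²) = 0.50602 × 0.14664 × 0.13623 / (120 × 0.74610) = 0.0001129
Wq = Lq/λ = 0.0001129/4.7 = 0.00002402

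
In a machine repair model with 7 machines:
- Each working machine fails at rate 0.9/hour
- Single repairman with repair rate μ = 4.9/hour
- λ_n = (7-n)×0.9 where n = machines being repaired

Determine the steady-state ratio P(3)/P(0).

P(3)/P(0) = ∏_{i=0}^{3-1} λ_i/μ_{i+1}
= (7-0)×0.9/4.9 × (7-1)×0.9/4.9 × (7-2)×0.9/4.9
= 1.3012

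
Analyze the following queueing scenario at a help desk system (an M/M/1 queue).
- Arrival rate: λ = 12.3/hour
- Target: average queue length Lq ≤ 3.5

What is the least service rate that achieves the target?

For M/M/1: Lq = λ²/(μ(μ-λ))
Need Lq ≤ 3.5, i.e. μ(μ-λ) ≥ λ²/3.5
μ² - 12.3μ - 151.29/3.5 ≥ 0  →  μ² - 12.3μ - 43.225714 ≥ 0
Quadratic formula (positive root): μ = [λ + √(λ² + 4×43.225714)]/2
Discriminant: 151.29 + 4×43.225714 = 324.1929, √324.1929 = 18.0054
μ ≥ (12.3 + 18.0054)/2 = 15.1527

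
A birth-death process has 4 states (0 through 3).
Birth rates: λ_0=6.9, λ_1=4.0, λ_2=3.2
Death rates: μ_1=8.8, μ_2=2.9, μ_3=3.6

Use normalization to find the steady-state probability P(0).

Ratios P(n)/P(0) = (λ₀···λₙ₋₁)/(μ₁···μₙ):
P(1)/P(0) = (6.9)/(8.8) = 0.7841
P(2)/P(0) = (6.9×4.0)/(8.8×2.9) = 1.0815
P(3)/P(0) = (6.9×4.0×3.2)/(8.8×2.9×3.6) = 0.9613

Normalization: ∑ P(n) = 1
P(0) × (1.0000 + 0.7841 + 1.0815 + 0.9613) = 1
P(0) × 3.8269 = 1
P(0) = 1/3.8269 = 0.2613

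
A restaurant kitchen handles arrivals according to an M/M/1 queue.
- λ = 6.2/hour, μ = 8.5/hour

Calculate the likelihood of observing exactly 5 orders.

ρ = λ/μ = 6.2/8.5 = 0.7294
P(n) = (1-ρ)ρⁿ
P(5) = (1-0.7294) × 0.7294^5
P(5) = 0.27060 × 0.20646
P(5) = 0.05587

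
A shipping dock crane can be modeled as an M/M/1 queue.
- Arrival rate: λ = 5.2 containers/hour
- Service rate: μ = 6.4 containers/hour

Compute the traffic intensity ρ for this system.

Server utilization: ρ = λ/μ
ρ = 5.2/6.4 = 0.8125
The server is busy 81.25% of the time.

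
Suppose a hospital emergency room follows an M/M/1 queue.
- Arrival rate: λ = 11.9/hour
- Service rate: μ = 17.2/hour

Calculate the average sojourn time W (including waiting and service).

First, compute utilization: ρ = λ/μ = 11.9/17.2 = 0.6919
For M/M/1: W = 1/(μ-λ)
W = 1/(17.2-11.9) = 1/5.30
W = 0.1887 hours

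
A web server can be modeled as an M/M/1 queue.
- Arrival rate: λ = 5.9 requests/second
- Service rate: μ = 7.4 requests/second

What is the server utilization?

Server utilization: ρ = λ/μ
ρ = 5.9/7.4 = 0.7973
The server is busy 79.73% of the time.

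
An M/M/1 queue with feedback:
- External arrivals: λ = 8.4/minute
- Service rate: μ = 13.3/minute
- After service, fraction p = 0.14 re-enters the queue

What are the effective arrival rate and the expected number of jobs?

Effective arrival rate: λ_eff = λ/(1-p) = 8.4/(1-0.14) = 8.4/0.86 = 9.76744
ρ = λ_eff/μ = 9.76744/13.3 = 0.734394
L = ρ/(1-ρ) = 0.734394/(1-0.734394) = 2.7650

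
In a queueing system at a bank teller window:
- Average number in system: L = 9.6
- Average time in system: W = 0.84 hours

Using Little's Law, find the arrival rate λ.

Little's Law: L = λW, so λ = L/W
λ = 9.6/0.84 = 11.4286 transactions/hour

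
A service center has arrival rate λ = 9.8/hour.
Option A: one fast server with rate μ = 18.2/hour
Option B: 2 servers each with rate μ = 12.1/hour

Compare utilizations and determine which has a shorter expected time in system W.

Option A: single server μ = 18.2 (M/M/1)
  ρ_A = 9.8/18.2 = 0.5385
  W_A = 1/(μ-λ) = 1/(18.2-9.8) = 1/8.40 = 0.1190

Option B: 2 servers μ = 12.1 (M/M/2)
  ρ_B = λ/(cμ) = 9.8/(2×12.1) = 0.4050
  Offered load a = λ/μ = cρ = 9.8/12.1 = 0.8099
  P₀ = [ Σₙ₌₀^1 aⁿ/n! + a^2/(2!(1-ρ)) ]⁻¹
  Σ = a^0/0! + a^1/1! = 1.0000 + 0.8099 = 1.8099
  a^2/(2!(1-ρ)) = 0.65597/(2 × 0.59504) = 0.5512
  P₀ = 1/(1.8099 + 0.5512) = 0.4235
  Lq = P₀·a^2·ρ / (2!(1-ρ)²) = 0.4235 × 0.6560 × 0.4050 / (2 × 0.3541) = 0.1589
  Wq_B = Lq/λ = 0.158873/9.8 = 0.016212
  W_B = Wq_B + 1/μ = 0.016212 + 0.082645 = 0.09886

Since W_B = 0.09886 < W_A = 0.1190, Option B (multiple servers) has the shorter time in system.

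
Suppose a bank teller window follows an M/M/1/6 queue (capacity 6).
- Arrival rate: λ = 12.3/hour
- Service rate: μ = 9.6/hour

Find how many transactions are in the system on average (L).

ρ = λ/μ = 12.3/9.6 = 1.28125
P₀ = (1-ρ)/(1-ρ^(K+1)) = (1-1.28125)/(1-1.28125^7) = -0.28125/-4.6681 = 0.06025
P_K = P₀×ρ^K = 0.06025 × 1.28125^6 = 0.06025 × 4.4239 = 0.2665
L = ρ[1 - (K+1)ρ^K + Kρ^(K+1)] / [(1-ρ)(1-ρ^(K+1))]
L = 1.28125 × (1 - 7×4.42388 + 6×5.66810) / ((1 - 1.28125) × (1 - 5.66810)) = 3.9440 transactions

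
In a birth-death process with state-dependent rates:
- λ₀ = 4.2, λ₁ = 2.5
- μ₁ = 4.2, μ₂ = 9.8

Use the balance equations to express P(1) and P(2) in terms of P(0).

Balance equations:
State 0: λ₀P₀ = μ₁P₁ → P₁ = (λ₀/μ₁)P₀ = (4.2/4.2)P₀ = 1.0000P₀
State 1: P₂ = (λ₀λ₁)/(μ₁μ₂)P₀ = (4.2×2.5)/(4.2×9.8)P₀ = 0.2551P₀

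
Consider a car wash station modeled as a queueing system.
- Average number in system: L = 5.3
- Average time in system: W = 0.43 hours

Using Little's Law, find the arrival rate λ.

Little's Law: L = λW, so λ = L/W
λ = 5.3/0.43 = 12.3256 cars/hour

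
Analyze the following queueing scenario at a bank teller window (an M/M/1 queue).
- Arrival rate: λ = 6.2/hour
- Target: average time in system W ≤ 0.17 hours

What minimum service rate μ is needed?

For M/M/1: W = 1/(μ-λ)
Need W ≤ 0.17, so 1/(μ-λ) ≤ 0.17
μ - λ ≥ 1/0.17 = 5.8824
μ ≥ 6.2 + 5.8824 = 12.0824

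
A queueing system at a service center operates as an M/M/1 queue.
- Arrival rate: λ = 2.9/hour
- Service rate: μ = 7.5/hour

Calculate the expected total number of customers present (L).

ρ = λ/μ = 2.9/7.5 = 0.3867
For M/M/1: L = λ/(μ-λ)
L = 2.9/(7.5-2.9) = 2.9/4.60
L = 0.6304 customers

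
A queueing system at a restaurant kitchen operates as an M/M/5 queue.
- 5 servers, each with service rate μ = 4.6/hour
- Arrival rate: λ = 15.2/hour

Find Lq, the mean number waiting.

Traffic intensity: ρ = λ/(cμ) = 15.2/(5×4.6) = 0.6609
Since ρ = 0.6609 < 1, system is stable.
Offered load a = λ/μ = cρ = 15.2/4.6 = 3.3043
P₀ = [ Σₙ₌₀^4 aⁿ/n! + a^5/(5!(1-ρ)) ]⁻¹
Σ = a^0/0! + a^1/1! + a^2/2! + a^3/3! + a^4/4! = 1.0000 + 3.3043 + 5.4594 + 6.0132 + 4.9674 = 20.7443
a^5/(5!(1-ρ)) = 393.9388/(120 × 0.33913) = 9.6801
P₀ = 1/(20.7443 + 9.6801) = 0.03287
Lq = P₀·a^5·ρ / (5!(1-ρ)²) = 0.032868 × 393.9388 × 0.66087 / (120 × 0.11501) = 0.6200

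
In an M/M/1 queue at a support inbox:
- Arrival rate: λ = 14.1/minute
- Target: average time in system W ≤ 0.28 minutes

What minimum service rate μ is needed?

For M/M/1: W = 1/(μ-λ)
Need W ≤ 0.28, so 1/(μ-λ) ≤ 0.28
μ - λ ≥ 1/0.28 = 3.5714
μ ≥ 14.1 + 3.5714 = 17.6714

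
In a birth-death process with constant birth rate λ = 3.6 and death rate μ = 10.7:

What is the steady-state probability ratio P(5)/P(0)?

For constant rates: P(n)/P(0) = (λ/μ)^n
P(5)/P(0) = (3.6/10.7)^5 = 0.33645^5 = 0.004311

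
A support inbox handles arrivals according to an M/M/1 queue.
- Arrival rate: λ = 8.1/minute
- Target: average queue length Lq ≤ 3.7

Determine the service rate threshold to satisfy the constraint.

For M/M/1: Lq = λ²/(μ(μ-λ))
Need Lq ≤ 3.7, i.e. μ(μ-λ) ≥ λ²/3.7
μ² - 8.1μ - 65.61/3.7 ≥ 0  →  μ² - 8.1μ - 17.73243 ≥ 0
Quadratic formula (positive root): μ = [λ + √(λ² + 4×17.73243)]/2
Discriminant: 65.61 + 4×17.73243 = 136.5397, √136.5397 = 11.6850
μ ≥ (8.1 + 11.6850)/2 = 9.8925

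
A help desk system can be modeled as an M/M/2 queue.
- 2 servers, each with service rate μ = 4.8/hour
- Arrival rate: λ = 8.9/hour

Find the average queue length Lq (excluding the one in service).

Traffic intensity: ρ = λ/(cμ) = 8.9/(2×4.8) = 0.9271
Since ρ = 0.9271 < 1, system is stable.
Offered load a = λ/μ = cρ = 8.9/4.8 = 1.8542
P₀ = [ Σₙ₌₀^1 aⁿ/n! + a^2/(2!(1-ρ)) ]⁻¹
Σ = a^0/0! + a^1/1! = 1.0000 + 1.8542 = 2.8542
a^2/(2!(1-ρ)) = 3.43793/(2 × 0.0729167) = 23.5744
P₀ = 1/(2.8542 + 23.5744) = 0.03784
Lq = P₀·a^2·ρ / (2!(1-ρ)²) = 0.037838 × 3.4379 × 0.92708 / (2 × 0.0053168) = 11.3412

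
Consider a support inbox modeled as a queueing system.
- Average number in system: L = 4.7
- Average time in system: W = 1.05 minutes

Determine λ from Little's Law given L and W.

Little's Law: L = λW, so λ = L/W
λ = 4.7/1.05 = 4.4762 emails/minute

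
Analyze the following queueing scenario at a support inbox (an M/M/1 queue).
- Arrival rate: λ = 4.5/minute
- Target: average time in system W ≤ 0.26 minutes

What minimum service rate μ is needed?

For M/M/1: W = 1/(μ-λ)
Need W ≤ 0.26, so 1/(μ-λ) ≤ 0.26
μ - λ ≥ 1/0.26 = 3.8462
μ ≥ 4.5 + 3.8462 = 8.3462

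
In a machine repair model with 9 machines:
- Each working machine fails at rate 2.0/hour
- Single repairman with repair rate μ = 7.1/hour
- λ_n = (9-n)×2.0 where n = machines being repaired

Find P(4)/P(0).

P(4)/P(0) = ∏_{i=0}^{4-1} λ_i/μ_{i+1}
= (9-0)×2.0/7.1 × (9-1)×2.0/7.1 × (9-2)×2.0/7.1 × (9-3)×2.0/7.1
= 19.0401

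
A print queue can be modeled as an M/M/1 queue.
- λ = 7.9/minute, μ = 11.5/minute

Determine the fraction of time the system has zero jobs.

ρ = λ/μ = 7.9/11.5 = 0.6870
P(0) = 1 - ρ = 1 - 0.6870 = 0.3130
The server is idle 31.30% of the time.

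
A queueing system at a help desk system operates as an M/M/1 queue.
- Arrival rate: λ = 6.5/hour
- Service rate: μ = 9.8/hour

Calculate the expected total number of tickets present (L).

ρ = λ/μ = 6.5/9.8 = 0.6633
For M/M/1: L = λ/(μ-λ)
L = 6.5/(9.8-6.5) = 6.5/3.30
L = 1.9697 tickets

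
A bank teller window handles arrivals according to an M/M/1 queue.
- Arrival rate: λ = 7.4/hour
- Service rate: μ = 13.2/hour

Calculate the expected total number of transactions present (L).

ρ = λ/μ = 7.4/13.2 = 0.5606
For M/M/1: L = λ/(μ-λ)
L = 7.4/(13.2-7.4) = 7.4/5.80
L = 1.2759 transactions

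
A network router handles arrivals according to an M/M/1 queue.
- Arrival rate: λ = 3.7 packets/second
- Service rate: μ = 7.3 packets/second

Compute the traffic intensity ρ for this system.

Server utilization: ρ = λ/μ
ρ = 3.7/7.3 = 0.5068
The server is busy 50.68% of the time.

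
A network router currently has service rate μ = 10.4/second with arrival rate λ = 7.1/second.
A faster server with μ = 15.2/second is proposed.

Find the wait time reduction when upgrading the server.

System 1: ρ₁ = 7.1/10.4 = 0.6827, W₁ = 1/(10.4-7.1) = 0.30303
System 2: ρ₂ = 7.1/15.2 = 0.4671, W₂ = 1/(15.2-7.1) = 0.12346
Improvement: (W₁-W₂)/W₁ = (0.30303-0.12346)/0.30303 = 59.26%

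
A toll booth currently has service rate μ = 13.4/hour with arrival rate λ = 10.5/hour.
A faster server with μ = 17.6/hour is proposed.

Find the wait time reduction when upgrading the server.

System 1: ρ₁ = 10.5/13.4 = 0.7836, W₁ = 1/(13.4-10.5) = 0.34483
System 2: ρ₂ = 10.5/17.6 = 0.5966, W₂ = 1/(17.6-10.5) = 0.14085
Improvement: (W₁-W₂)/W₁ = (0.34483-0.14085)/0.34483 = 59.15%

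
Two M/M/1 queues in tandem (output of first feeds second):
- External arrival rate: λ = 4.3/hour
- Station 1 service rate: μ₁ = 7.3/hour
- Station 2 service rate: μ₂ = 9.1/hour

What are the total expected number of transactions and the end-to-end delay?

By Jackson's theorem, each station behaves as independent M/M/1.
Station 1: ρ₁ = 4.3/7.3 = 0.5890, L₁ = ρ₁/(1-ρ₁) = λ/(μ₁-λ) = 4.3/3.00 = 1.43333
Station 2: ρ₂ = 4.3/9.1 = 0.4725, L₂ = ρ₂/(1-ρ₂) = λ/(μ₂-λ) = 4.3/4.80 = 0.895833
Total: L = L₁ + L₂ = 1.43333 + 0.895833 = 2.3292
W = L/λ = 2.3292/4.3 = 0.5417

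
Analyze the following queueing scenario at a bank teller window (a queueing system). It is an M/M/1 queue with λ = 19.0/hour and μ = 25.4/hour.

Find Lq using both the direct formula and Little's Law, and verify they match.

Method 1 (direct): Lq = λ²/(μ(μ-λ)) = 361.00/(25.4 × 6.40) = 2.2207

Method 2 (Little's Law):
W = 1/(μ-λ) = 1/6.40 = 0.15625
Wq = W - 1/μ = 0.15625 - 0.039370 = 0.11688
Lq = λWq = 19.0 × 0.11688 = 2.2207 ✔ (matches Method 1)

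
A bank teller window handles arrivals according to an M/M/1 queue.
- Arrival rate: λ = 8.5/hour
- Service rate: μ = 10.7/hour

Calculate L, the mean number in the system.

ρ = λ/μ = 8.5/10.7 = 0.7944
For M/M/1: L = λ/(μ-λ)
L = 8.5/(10.7-8.5) = 8.5/2.20
L = 3.8636 transactions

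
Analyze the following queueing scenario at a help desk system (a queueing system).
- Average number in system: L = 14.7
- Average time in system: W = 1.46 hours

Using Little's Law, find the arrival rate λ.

Little's Law: L = λW, so λ = L/W
λ = 14.7/1.46 = 10.0685 tickets/hour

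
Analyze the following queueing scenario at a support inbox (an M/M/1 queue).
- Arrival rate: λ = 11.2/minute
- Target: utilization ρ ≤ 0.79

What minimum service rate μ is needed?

ρ = λ/μ, so μ = λ/ρ
μ ≥ 11.2/0.79 = 14.1772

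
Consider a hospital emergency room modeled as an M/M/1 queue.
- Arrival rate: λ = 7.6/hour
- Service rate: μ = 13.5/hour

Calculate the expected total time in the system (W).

First, compute utilization: ρ = λ/μ = 7.6/13.5 = 0.5630
For M/M/1: W = 1/(μ-λ)
W = 1/(13.5-7.6) = 1/5.90
W = 0.1695 hours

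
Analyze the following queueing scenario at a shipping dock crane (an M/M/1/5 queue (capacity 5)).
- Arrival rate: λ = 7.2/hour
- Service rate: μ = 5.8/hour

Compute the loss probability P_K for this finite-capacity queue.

ρ = λ/μ = 7.2/5.8 = 1.24138
P₀ = (1-ρ)/(1-ρ^(K+1)) = (1-1.24138)/(1-1.24138^6) = -0.24138/-2.6596 = 0.09076
P_K = P₀×ρ^K = 0.09076 × 1.24138^5 = 0.09076 × 2.9480 = 0.2676
Blocking probability = 26.76%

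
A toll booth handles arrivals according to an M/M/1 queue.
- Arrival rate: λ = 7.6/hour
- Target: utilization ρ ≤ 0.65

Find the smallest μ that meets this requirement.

ρ = λ/μ, so μ = λ/ρ
μ ≥ 7.6/0.65 = 11.6923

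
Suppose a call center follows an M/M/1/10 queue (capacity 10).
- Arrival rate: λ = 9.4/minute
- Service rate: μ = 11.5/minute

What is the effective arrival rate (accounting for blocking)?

ρ = λ/μ = 9.4/11.5 = 0.81739
P₀ = (1-ρ)/(1-ρ^(K+1)) = (1-0.81739)/(1-0.81739^11) = 0.1826/0.8912 = 0.2049
P_K = P₀×ρ^K = 0.20491 × 0.81739^10 = 0.20491 × 0.13314 = 0.02728
λ_eff = λ(1-P_K) = 9.4 × (1 - 0.02728) = 9.4 × 0.97272 = 9.1436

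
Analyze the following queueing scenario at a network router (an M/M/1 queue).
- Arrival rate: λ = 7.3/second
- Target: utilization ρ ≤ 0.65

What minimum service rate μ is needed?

ρ = λ/μ, so μ = λ/ρ
μ ≥ 7.3/0.65 = 11.2308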